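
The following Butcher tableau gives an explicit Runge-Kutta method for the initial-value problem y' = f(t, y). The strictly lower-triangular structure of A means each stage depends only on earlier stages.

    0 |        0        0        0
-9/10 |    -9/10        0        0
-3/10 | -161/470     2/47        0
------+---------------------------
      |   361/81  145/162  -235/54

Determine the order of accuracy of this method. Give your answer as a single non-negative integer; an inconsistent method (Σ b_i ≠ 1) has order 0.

3

b = (361/81, 145/162, -235/54)
c = (0, -9/10, -3/10)
Ac = (0, 0, -9/235)
Σ b_i: 361/81·1 + 145/162·1 + (-235/54)·1 = 1 ✓
b·c: 145/162·(-9/10) + (-235/54)·(-3/10) = 1/2 ✓
b·c²: 145/162·81/100 + (-235/54)·9/100 = 1/3 ✓
b·Ac: (-235/54)·(-9/235) = 1/6 ✓; 3 stages ⇒ order 3.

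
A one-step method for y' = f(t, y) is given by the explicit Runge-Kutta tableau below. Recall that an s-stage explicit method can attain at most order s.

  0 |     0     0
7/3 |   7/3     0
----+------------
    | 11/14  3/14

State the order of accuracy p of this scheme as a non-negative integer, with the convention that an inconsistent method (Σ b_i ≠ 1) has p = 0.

b = (11/14, 3/14)
c = (0, 7/3)
Σ b_i: 11/14·1 + 3/14·1 = 1 ✓
b·c: 3/14·7/3 = 1/2 ✓; 2 stages ⇒ order 2.

2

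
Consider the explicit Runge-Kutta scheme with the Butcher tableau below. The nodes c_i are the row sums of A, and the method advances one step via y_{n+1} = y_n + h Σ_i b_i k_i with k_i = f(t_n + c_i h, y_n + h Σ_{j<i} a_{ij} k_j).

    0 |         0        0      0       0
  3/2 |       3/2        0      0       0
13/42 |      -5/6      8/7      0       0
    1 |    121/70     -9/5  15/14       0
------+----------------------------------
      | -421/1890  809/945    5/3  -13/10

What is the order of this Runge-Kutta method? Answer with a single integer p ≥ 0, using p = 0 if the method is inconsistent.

2

b = (-421/1890, 809/945, 5/3, -13/10)
c = (0, 3/2, 13/42, 1)
Ac = (0, 0, 12/7, -2321/980)
Σ b_i: (-421/1890)·1 + 809/945·1 + 5/3·1 + (-13/10)·1 = 1 ✓
b·c: 809/945·3/2 + 5/3·13/42 + (-13/10)·1 = 1/2 ✓
b·c²: 809/945·9/4 + 5/3·169/1764 + (-13/10)·1 = 10397/13230 ≠ 1/3 ⇒ order 2.
b·Ac: 5/3·12/7 + (-13/10)·(-2321/980) = 58173/9800 ≠ 1/6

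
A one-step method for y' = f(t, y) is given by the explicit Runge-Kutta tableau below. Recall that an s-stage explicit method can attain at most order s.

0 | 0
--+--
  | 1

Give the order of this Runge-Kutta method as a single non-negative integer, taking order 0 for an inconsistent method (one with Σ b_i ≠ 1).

1

b = (1)
c = (0)
Σ b_i: 1·1 = 1 ✓; 1 stage ⇒ order 1.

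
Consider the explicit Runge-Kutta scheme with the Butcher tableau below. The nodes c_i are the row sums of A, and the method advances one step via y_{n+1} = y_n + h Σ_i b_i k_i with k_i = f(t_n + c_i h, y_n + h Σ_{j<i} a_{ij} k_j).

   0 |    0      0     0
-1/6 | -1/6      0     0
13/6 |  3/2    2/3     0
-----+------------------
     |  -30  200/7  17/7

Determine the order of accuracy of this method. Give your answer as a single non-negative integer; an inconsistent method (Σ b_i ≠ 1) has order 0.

2

b = (-30, 200/7, 17/7)
c = (0, -1/6, 13/6)
Ac = (0, 0, -1/9)
Σ b_i: (-30)·1 + 200/7·1 + 17/7·1 = 1 ✓
b·c: 200/7·(-1/6) + 17/7·13/6 = 1/2 ✓
b·c²: 200/7·1/36 + 17/7·169/36 = 439/36 ≠ 1/3 ⇒ order 2.
b·Ac: 17/7·(-1/9) = -17/63 ≠ 1/6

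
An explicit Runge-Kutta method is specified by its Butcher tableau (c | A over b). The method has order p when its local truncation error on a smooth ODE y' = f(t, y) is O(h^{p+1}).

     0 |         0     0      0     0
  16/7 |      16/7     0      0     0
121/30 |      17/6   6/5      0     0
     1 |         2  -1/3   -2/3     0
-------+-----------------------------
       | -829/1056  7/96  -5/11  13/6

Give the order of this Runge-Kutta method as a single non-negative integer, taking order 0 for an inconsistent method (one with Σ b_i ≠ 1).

b = (-829/1056, 7/96, -5/11, 13/6)
c = (0, 16/7, 121/30, 1)
Ac = (0, 0, 96/35, -1087/315)
Σ b_i: (-829/1056)·1 + 7/96·1 + (-5/11)·1 + 13/6·1 = 1 ✓
b·c: 7/96·16/7 + (-5/11)·121/30 + 13/6·1 = 1/2 ✓
b·c²: 7/96·256/49 + (-5/11)·14641/900 + 13/6·1 = -6107/1260 ≠ 1/3 ⇒ order 2.
b·Ac: (-5/11)·96/35 + 13/6·(-1087/315) = -181361/20790 ≠ 1/6

2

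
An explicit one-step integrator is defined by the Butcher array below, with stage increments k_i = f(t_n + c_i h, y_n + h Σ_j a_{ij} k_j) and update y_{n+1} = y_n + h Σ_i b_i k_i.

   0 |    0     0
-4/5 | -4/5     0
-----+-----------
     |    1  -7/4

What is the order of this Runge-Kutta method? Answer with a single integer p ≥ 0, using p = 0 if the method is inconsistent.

0

b = (1, -7/4)
c = (0, -4/5)
Σ b_i: 1·1 + (-7/4)·1 = -3/4 ≠ 1 ⇒ order 0.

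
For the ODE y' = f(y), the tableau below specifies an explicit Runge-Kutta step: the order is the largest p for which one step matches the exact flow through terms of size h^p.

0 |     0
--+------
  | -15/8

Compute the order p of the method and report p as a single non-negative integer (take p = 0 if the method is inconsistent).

b = (-15/8)
c = (0)
Σ b_i: (-15/8)·1 = -15/8 ≠ 1 ⇒ order 0.

0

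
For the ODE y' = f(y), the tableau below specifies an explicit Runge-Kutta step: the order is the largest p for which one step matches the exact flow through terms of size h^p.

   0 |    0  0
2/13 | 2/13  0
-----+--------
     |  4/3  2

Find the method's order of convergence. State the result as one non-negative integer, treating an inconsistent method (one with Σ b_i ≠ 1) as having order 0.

0

b = (4/3, 2)
c = (0, 2/13)
Σ b_i: 4/3·1 + 2·1 = 10/3 ≠ 1 ⇒ order 0.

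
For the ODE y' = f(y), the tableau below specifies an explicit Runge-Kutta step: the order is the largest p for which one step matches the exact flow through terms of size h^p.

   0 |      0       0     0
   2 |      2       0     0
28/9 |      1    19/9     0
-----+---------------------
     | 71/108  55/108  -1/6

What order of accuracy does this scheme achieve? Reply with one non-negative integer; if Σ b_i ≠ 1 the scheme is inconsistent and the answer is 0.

b = (71/108, 55/108, -1/6)
c = (0, 2, 28/9)
Ac = (0, 0, 38/9)
Σ b_i: 71/108·1 + 55/108·1 + (-1/6)·1 = 1 ✓
b·c: 55/108·2 + (-1/6)·28/9 = 1/2 ✓
b·c²: 55/108·4 + (-1/6)·784/81 = 103/243 ≠ 1/3 ⇒ order 2.
b·Ac: (-1/6)·38/9 = -19/27 ≠ 1/6

2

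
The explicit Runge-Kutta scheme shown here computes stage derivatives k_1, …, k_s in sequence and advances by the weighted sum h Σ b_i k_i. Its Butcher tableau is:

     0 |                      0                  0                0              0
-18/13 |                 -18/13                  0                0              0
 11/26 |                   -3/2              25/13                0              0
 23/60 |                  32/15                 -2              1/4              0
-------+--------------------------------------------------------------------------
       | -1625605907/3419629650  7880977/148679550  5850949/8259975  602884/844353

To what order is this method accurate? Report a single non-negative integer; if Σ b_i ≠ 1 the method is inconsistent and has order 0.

b = (-1625605907/3419629650, 7880977/148679550, 5850949/8259975, 602884/844353)
c = (0, -18/13, 11/26, 23/60)
Ac = (0, 0, -450/169, 23/8)
Σ b_i: (-1625605907/3419629650)·1 + 7880977/148679550·1 + 5850949/8259975·1 + 602884/844353·1 = 1 ✓
b·c: 7880977/148679550·(-18/13) + 5850949/8259975·11/26 + 602884/844353·23/60 = 1/2 ✓
b·c²: 7880977/148679550·324/169 + 5850949/8259975·121/676 + 602884/844353·529/3600 = 1/3 ✓
b·Ac: 5850949/8259975·(-450/169) + 602884/844353·23/8 = 1/6 ✓
b·c³: 7880977/148679550·(-5832/2197) + 5850949/8259975·1331/17576 + 602884/844353·12167/216000 = -92865941/1982394000 ≠ 1/4 ⇒ order 3.
b·(c∘Ac): 5850949/8259975·(-2475/2197) + 602884/844353·529/480 = -634141/57269160 ≠ 1/8
b·Ac²: 5850949/8259975·8100/2197 + 602884/844353·(-10247/2704) = -53796311/570782628 ≠ 1/12
b·A²c: 602884/844353·(-225/338) = -7536050/15855073 ≠ 1/24

3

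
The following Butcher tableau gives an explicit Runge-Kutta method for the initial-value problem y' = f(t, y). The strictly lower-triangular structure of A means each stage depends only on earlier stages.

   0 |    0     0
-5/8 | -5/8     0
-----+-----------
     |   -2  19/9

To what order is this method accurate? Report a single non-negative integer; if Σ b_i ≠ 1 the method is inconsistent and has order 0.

0

b = (-2, 19/9)
c = (0, -5/8)
Σ b_i: (-2)·1 + 19/9·1 = 1/9 ≠ 1 ⇒ order 0.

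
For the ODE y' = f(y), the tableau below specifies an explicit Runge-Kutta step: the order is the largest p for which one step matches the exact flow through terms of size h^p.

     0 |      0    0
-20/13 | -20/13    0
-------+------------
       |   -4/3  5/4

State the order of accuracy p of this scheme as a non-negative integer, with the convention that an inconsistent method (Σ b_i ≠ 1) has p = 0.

0

b = (-4/3, 5/4)
c = (0, -20/13)
Σ b_i: (-4/3)·1 + 5/4·1 = -1/12 ≠ 1 ⇒ order 0.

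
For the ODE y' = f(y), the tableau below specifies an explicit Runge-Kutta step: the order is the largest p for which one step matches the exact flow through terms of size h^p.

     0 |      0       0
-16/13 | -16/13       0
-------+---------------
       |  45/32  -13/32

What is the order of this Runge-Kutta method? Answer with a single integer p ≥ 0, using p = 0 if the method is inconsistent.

b = (45/32, -13/32)
c = (0, -16/13)
Σ b_i: 45/32·1 + (-13/32)·1 = 1 ✓
b·c: (-13/32)·(-16/13) = 1/2 ✓; 2 stages ⇒ order 2.

2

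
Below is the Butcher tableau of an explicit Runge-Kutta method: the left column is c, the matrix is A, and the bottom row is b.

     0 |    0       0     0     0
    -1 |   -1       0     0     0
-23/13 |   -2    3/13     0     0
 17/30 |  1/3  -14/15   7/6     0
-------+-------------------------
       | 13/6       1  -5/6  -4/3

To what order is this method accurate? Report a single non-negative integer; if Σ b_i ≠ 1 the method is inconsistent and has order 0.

1

b = (13/6, 1, -5/6, -4/3)
c = (0, -1, -23/13, 17/30)
Ac = (0, 0, -3/13, -147/130)
Σ b_i: 13/6·1 + 1·1 + (-5/6)·1 + (-4/3)·1 = 1 ✓
b·c: 1·(-1) + (-5/6)·(-23/13) + (-4/3)·17/30 = -329/1170 ≠ 1/2 ⇒ order 1.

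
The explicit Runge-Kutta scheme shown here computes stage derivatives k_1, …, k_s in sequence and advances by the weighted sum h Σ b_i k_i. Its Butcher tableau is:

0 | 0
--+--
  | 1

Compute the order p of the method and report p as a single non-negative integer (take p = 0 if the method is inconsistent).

1

b = (1)
c = (0)
Σ b_i: 1·1 = 1 ✓; 1 stage ⇒ order 1.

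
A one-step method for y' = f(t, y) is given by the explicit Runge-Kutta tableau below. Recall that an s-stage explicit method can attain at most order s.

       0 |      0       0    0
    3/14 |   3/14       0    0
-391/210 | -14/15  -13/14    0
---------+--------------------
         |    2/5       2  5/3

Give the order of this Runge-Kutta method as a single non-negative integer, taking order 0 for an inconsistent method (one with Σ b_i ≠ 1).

b = (2/5, 2, 5/3)
c = (0, 3/14, -391/210)
Ac = (0, 0, -39/196)
Σ b_i: 2/5·1 + 2·1 + 5/3·1 = 61/15 ≠ 1 ⇒ order 0.

0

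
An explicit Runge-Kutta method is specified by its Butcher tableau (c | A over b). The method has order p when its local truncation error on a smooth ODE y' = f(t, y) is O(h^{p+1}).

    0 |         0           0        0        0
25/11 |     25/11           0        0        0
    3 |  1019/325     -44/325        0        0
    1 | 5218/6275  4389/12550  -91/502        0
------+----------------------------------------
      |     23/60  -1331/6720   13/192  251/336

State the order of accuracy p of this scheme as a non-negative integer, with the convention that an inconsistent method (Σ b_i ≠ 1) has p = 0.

b = (23/60, -1331/6720, 13/192, 251/336)
c = (0, 25/11, 3, 1)
Ac = (0, 0, -4/13, 63/251)
Σ b_i: 23/60·1 + (-1331/6720)·1 + 13/192·1 + 251/336·1 = 1 ✓
b·c: (-1331/6720)·25/11 + 13/192·3 + 251/336·1 = 1/2 ✓
b·c²: (-1331/6720)·625/121 + 13/192·9 + 251/336·1 = 1/3 ✓
b·Ac: 13/192·(-4/13) + 251/336·63/251 = 1/6 ✓
b·c³: (-1331/6720)·15625/1331 + 13/192·27 + 251/336·1 = 1/4 ✓
b·(c∘Ac): 13/192·(-12/13) + 251/336·63/251 = 1/8 ✓
b·Ac²: 13/192·(-100/143) + 251/336·483/2761 = 1/12 ✓
b·A²c: 251/336·14/251 = 1/24 ✓; 4 stages ⇒ order 4.

4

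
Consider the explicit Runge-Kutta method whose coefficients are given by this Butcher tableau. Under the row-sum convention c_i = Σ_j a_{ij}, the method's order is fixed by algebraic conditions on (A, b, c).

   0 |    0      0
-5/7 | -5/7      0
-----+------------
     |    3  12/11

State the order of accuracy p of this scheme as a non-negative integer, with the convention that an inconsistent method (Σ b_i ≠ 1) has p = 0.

b = (3, 12/11)
c = (0, -5/7)
Σ b_i: 3·1 + 12/11·1 = 45/11 ≠ 1 ⇒ order 0.

0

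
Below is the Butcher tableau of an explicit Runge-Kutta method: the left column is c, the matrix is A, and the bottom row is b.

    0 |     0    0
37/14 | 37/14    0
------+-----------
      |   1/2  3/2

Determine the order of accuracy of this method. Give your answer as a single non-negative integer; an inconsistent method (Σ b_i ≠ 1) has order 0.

0

b = (1/2, 3/2)
c = (0, 37/14)
Σ b_i: 1/2·1 + 3/2·1 = 2 ≠ 1 ⇒ order 0.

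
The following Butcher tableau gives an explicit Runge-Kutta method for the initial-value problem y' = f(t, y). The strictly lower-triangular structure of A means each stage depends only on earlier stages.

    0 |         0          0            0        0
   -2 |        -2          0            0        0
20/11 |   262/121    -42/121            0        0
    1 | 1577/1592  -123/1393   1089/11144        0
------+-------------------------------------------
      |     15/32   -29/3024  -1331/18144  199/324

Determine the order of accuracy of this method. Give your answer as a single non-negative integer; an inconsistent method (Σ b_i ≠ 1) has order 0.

b = (15/32, -29/3024, -1331/18144, 199/324)
c = (0, -2, 20/11, 1)
Ac = (0, 0, 84/121, 141/398)
Σ b_i: 15/32·1 + (-29/3024)·1 + (-1331/18144)·1 + 199/324·1 = 1 ✓
b·c: (-29/3024)·(-2) + (-1331/18144)·20/11 + 199/324·1 = 1/2 ✓
b·c²: (-29/3024)·4 + (-1331/18144)·400/121 + 199/324·1 = 1/3 ✓
b·Ac: (-1331/18144)·84/121 + 199/324·141/398 = 1/6 ✓
b·c³: (-29/3024)·(-8) + (-1331/18144)·8000/1331 + 199/324·1 = 1/4 ✓
b·(c∘Ac): (-1331/18144)·1680/1331 + 199/324·141/398 = 1/8 ✓
b·Ac²: (-1331/18144)·(-168/121) + 199/324·(-6/199) = 1/12 ✓
b·A²c: 199/324·27/398 = 1/24 ✓; 4 stages ⇒ order 4.

4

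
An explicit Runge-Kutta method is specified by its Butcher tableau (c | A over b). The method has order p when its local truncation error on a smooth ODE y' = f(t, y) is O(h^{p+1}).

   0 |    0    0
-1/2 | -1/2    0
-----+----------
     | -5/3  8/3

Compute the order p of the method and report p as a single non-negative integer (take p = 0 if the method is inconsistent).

1

b = (-5/3, 8/3)
c = (0, -1/2)
Σ b_i: (-5/3)·1 + 8/3·1 = 1 ✓
b·c: 8/3·(-1/2) = -4/3 ≠ 1/2 ⇒ order 1.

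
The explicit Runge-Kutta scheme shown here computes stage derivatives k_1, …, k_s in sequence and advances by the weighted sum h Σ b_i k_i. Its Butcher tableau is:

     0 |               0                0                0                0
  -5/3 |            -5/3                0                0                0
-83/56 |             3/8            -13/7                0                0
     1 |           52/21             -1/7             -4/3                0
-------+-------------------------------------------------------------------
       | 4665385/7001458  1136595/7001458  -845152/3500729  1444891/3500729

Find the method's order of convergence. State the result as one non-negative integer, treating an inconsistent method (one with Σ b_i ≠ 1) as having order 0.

3

b = (4665385/7001458, 1136595/7001458, -845152/3500729, 1444891/3500729)
c = (0, -5/3, -83/56, 1)
Ac = (0, 0, 65/21, 31/14)
Σ b_i: 4665385/7001458·1 + 1136595/7001458·1 + (-845152/3500729)·1 + 1444891/3500729·1 = 1 ✓
b·c: 1136595/7001458·(-5/3) + (-845152/3500729)·(-83/56) + 1444891/3500729·1 = 1/2 ✓
b·c²: 1136595/7001458·25/9 + (-845152/3500729)·6889/3136 + 1444891/3500729·1 = 1/3 ✓
b·Ac: (-845152/3500729)·65/21 + 1444891/3500729·31/14 = 1/6 ✓
b·c³: 1136595/7001458·(-125/27) + (-845152/3500729)·(-571787/175616) + 1444891/3500729·1 = 225447695/504104976 ≠ 1/4 ⇒ order 3.
b·(c∘Ac): (-845152/3500729)·(-5395/1176) + 1444891/3500729·31/14 = 42459649/21004374 ≠ 1/8
b·Ac²: (-845152/3500729)·(-325/63) + 1444891/3500729·(-23467/7056) = -149701157/1176244944 ≠ 1/12
b·A²c: 1444891/3500729·(-260/63) = -53667380/31506561 ≠ 1/24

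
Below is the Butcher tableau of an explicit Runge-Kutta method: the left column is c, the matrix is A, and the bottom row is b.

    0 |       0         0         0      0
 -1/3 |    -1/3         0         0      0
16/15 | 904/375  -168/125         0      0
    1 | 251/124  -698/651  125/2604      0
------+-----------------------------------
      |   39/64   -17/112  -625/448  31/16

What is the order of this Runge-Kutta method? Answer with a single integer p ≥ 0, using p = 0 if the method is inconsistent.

4

b = (39/64, -17/112, -625/448, 31/16)
c = (0, -1/3, 16/15, 1)
Ac = (0, 0, 56/125, 38/93)
Σ b_i: 39/64·1 + (-17/112)·1 + (-625/448)·1 + 31/16·1 = 1 ✓
b·c: (-17/112)·(-1/3) + (-625/448)·16/15 + 31/16·1 = 1/2 ✓
b·c²: (-17/112)·1/9 + (-625/448)·256/225 + 31/16·1 = 1/3 ✓
b·Ac: (-625/448)·56/125 + 31/16·38/93 = 1/6 ✓
b·c³: (-17/112)·(-1/27) + (-625/448)·4096/3375 + 31/16·1 = 1/4 ✓
b·(c∘Ac): (-625/448)·896/1875 + 31/16·38/93 = 1/8 ✓
b·Ac²: (-625/448)·(-56/375) + 31/16·(-2/31) = 1/12 ✓
b·A²c: 31/16·2/93 = 1/24 ✓; 4 stages ⇒ order 4.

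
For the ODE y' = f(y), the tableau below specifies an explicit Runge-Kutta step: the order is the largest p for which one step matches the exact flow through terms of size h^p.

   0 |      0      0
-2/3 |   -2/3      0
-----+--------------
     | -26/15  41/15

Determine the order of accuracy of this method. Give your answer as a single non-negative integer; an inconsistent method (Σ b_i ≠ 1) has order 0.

1

b = (-26/15, 41/15)
c = (0, -2/3)
Σ b_i: (-26/15)·1 + 41/15·1 = 1 ✓
b·c: 41/15·(-2/3) = -82/45 ≠ 1/2 ⇒ order 1.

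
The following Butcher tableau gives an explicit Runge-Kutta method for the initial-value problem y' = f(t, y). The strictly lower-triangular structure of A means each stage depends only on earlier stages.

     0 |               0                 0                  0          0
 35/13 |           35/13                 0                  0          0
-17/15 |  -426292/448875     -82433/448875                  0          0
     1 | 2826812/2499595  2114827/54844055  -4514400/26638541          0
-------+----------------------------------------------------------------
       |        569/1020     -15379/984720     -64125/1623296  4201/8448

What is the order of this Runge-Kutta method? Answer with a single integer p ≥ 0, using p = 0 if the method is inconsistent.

b = (569/1020, -15379/984720, -64125/1623296, 4201/8448)
c = (0, 35/13, -17/15, 1)
Ac = (0, 0, -6341/12825, 1243/4201)
Σ b_i: 569/1020·1 + (-15379/984720)·1 + (-64125/1623296)·1 + 4201/8448·1 = 1 ✓
b·c: (-15379/984720)·35/13 + (-64125/1623296)·(-17/15) + 4201/8448·1 = 1/2 ✓
b·c²: (-15379/984720)·1225/169 + (-64125/1623296)·289/225 + 4201/8448·1 = 1/3 ✓
b·Ac: (-64125/1623296)·(-6341/12825) + 4201/8448·1243/4201 = 1/6 ✓
b·c³: (-15379/984720)·42875/2197 + (-64125/1623296)·(-4913/3375) + 4201/8448·1 = 1/4 ✓
b·(c∘Ac): (-64125/1623296)·107797/192375 + 4201/8448·1243/4201 = 1/8 ✓
b·Ac²: (-64125/1623296)·(-44387/33345) + 4201/8448·3377/54613 = 1/12 ✓
b·A²c: 4201/8448·352/4201 = 1/24 ✓; 4 stages ⇒ order 4.

4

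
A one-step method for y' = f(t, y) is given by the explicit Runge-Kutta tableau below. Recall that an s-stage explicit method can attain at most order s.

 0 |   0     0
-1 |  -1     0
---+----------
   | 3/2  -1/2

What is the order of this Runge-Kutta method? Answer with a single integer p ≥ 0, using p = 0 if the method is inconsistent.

2

b = (3/2, -1/2)
c = (0, -1)
Σ b_i: 3/2·1 + (-1/2)·1 = 1 ✓
b·c: (-1/2)·(-1) = 1/2 ✓; 2 stages ⇒ order 2.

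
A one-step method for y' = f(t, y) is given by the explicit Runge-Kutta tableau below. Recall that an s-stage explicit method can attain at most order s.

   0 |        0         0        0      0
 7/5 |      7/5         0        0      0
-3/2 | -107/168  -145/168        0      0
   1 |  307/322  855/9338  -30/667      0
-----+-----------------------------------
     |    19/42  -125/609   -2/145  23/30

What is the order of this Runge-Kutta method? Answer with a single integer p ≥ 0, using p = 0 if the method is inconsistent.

4

b = (19/42, -125/609, -2/145, 23/30)
c = (0, 7/5, -3/2, 1)
Ac = (0, 0, -29/24, 9/46)
Σ b_i: 19/42·1 + (-125/609)·1 + (-2/145)·1 + 23/30·1 = 1 ✓
b·c: (-125/609)·7/5 + (-2/145)·(-3/2) + 23/30·1 = 1/2 ✓
b·c²: (-125/609)·49/25 + (-2/145)·9/4 + 23/30·1 = 1/3 ✓
b·Ac: (-2/145)·(-29/24) + 23/30·9/46 = 1/6 ✓
b·c³: (-125/609)·343/125 + (-2/145)·(-27/8) + 23/30·1 = 1/4 ✓
b·(c∘Ac): (-2/145)·29/16 + 23/30·9/46 = 1/8 ✓
b·Ac²: (-2/145)·(-203/120) + 23/30·9/115 = 1/12 ✓
b·A²c: 23/30·5/92 = 1/24 ✓; 4 stages ⇒ order 4.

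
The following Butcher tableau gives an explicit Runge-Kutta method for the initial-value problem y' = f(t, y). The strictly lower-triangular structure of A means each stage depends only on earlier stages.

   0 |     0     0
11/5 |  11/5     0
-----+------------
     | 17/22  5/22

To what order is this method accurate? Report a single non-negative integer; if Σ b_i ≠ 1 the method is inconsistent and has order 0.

b = (17/22, 5/22)
c = (0, 11/5)
Σ b_i: 17/22·1 + 5/22·1 = 1 ✓
b·c: 5/22·11/5 = 1/2 ✓; 2 stages ⇒ order 2.

2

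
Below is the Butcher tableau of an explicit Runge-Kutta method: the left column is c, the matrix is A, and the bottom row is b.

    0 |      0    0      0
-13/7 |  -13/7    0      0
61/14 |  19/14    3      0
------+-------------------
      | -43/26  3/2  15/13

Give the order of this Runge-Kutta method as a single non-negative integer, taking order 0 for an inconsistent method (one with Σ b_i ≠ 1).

1

b = (-43/26, 3/2, 15/13)
c = (0, -13/7, 61/14)
Ac = (0, 0, -39/7)
Σ b_i: (-43/26)·1 + 3/2·1 + 15/13·1 = 1 ✓
b·c: 3/2·(-13/7) + 15/13·61/14 = 204/91 ≠ 1/2 ⇒ order 1.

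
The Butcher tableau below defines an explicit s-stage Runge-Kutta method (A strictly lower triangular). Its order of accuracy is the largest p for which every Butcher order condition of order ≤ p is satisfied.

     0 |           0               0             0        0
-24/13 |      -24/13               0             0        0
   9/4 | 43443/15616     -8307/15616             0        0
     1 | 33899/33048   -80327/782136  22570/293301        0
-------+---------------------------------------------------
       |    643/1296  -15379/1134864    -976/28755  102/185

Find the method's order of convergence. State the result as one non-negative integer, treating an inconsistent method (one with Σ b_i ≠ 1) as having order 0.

b = (643/1296, -15379/1134864, -976/28755, 102/185)
c = (0, -24/13, 9/4, 1)
Ac = (0, 0, 1917/1952, 37/102)
Σ b_i: 643/1296·1 + (-15379/1134864)·1 + (-976/28755)·1 + 102/185·1 = 1 ✓
b·c: (-15379/1134864)·(-24/13) + (-976/28755)·9/4 + 102/185·1 = 1/2 ✓
b·c²: (-15379/1134864)·576/169 + (-976/28755)·81/16 + 102/185·1 = 1/3 ✓
b·Ac: (-976/28755)·1917/1952 + 102/185·37/102 = 1/6 ✓
b·c³: (-15379/1134864)·(-13824/2197) + (-976/28755)·729/64 + 102/185·1 = 1/4 ✓
b·(c∘Ac): (-976/28755)·17253/7808 + 102/185·37/102 = 1/8 ✓
b·Ac²: (-976/28755)·(-5751/3172) + 102/185·37/936 = 1/12 ✓
b·A²c: 102/185·185/2448 = 1/24 ✓; 4 stages ⇒ order 4.

4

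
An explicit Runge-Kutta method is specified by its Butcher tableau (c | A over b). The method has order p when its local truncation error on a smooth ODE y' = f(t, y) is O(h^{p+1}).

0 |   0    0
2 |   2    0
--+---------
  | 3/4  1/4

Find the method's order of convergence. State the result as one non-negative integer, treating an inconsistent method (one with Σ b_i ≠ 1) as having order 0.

2

b = (3/4, 1/4)
c = (0, 2)
Σ b_i: 3/4·1 + 1/4·1 = 1 ✓
b·c: 1/4·2 = 1/2 ✓; 2 stages ⇒ order 2.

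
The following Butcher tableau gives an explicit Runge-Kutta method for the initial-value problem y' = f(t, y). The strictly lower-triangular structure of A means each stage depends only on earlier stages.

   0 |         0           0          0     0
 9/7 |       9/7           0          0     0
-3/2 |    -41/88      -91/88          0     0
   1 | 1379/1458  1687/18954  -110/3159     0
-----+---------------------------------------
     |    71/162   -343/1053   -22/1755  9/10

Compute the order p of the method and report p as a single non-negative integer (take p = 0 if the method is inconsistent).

4

b = (71/162, -343/1053, -22/1755, 9/10)
c = (0, 9/7, -3/2, 1)
Ac = (0, 0, -117/88, 1/6)
Σ b_i: 71/162·1 + (-343/1053)·1 + (-22/1755)·1 + 9/10·1 = 1 ✓
b·c: (-343/1053)·9/7 + (-22/1755)·(-3/2) + 9/10·1 = 1/2 ✓
b·c²: (-343/1053)·81/49 + (-22/1755)·9/4 + 9/10·1 = 1/3 ✓
b·Ac: (-22/1755)·(-117/88) + 9/10·1/6 = 1/6 ✓
b·c³: (-343/1053)·729/343 + (-22/1755)·(-27/8) + 9/10·1 = 1/4 ✓
b·(c∘Ac): (-22/1755)·351/176 + 9/10·1/6 = 1/8 ✓
b·Ac²: (-22/1755)·(-1053/616) + 9/10·13/189 = 1/12 ✓
b·A²c: 9/10·5/108 = 1/24 ✓; 4 stages ⇒ order 4.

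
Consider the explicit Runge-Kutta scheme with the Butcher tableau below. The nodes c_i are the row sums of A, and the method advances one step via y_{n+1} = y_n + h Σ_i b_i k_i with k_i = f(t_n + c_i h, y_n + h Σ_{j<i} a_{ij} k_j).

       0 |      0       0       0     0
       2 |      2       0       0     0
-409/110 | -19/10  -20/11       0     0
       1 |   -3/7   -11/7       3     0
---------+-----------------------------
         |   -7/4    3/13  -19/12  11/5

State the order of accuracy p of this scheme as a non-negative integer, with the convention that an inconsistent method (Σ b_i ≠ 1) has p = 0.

b = (-7/4, 3/13, -19/12, 11/5)
c = (0, 2, -409/110, 1)
Ac = (0, 0, -40/11, -11009/770)
Σ b_i: (-7/4)·1 + 3/13·1 + (-19/12)·1 + 11/5·1 = -176/195 ≠ 1 ⇒ order 0.

0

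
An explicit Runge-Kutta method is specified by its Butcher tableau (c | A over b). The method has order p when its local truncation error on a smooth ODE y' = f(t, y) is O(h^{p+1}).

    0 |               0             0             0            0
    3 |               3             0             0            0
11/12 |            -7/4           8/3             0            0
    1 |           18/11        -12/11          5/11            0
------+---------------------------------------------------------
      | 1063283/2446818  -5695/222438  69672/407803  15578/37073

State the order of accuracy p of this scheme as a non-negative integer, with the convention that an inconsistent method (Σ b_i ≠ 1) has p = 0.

3

b = (1063283/2446818, -5695/222438, 69672/407803, 15578/37073)
c = (0, 3, 11/12, 1)
Ac = (0, 0, 8, -377/132)
Σ b_i: 1063283/2446818·1 + (-5695/222438)·1 + 69672/407803·1 + 15578/37073·1 = 1 ✓
b·c: (-5695/222438)·3 + 69672/407803·11/12 + 15578/37073·1 = 1/2 ✓
b·c²: (-5695/222438)·9 + 69672/407803·121/144 + 15578/37073·1 = 1/3 ✓
b·Ac: 69672/407803·8 + 15578/37073·(-377/132) = 1/6 ✓
b·c³: (-5695/222438)·27 + 69672/407803·1331/1728 + 15578/37073·1 = -372301/2669256 ≠ 1/4 ⇒ order 3.
b·(c∘Ac): 69672/407803·22/3 + 15578/37073·(-377/132) = 129115/2446818 ≠ 1/8
b·Ac²: 69672/407803·24 + 15578/37073·(-14947/1584) = 361003/2669256 ≠ 1/12
b·A²c: 15578/37073·40/11 = 623120/407803 ≠ 1/24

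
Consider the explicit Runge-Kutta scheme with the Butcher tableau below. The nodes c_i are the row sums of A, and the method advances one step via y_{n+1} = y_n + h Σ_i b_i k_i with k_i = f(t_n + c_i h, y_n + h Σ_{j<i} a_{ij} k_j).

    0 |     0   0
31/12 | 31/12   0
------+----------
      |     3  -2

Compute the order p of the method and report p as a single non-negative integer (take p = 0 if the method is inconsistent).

b = (3, -2)
c = (0, 31/12)
Σ b_i: 3·1 + (-2)·1 = 1 ✓
b·c: (-2)·31/12 = -31/6 ≠ 1/2 ⇒ order 1.

1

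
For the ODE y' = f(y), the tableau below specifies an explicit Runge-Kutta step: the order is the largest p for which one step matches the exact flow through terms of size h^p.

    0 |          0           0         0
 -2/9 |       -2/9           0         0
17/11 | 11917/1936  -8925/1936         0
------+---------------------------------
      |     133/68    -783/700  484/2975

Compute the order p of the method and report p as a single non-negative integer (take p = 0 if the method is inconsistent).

b = (133/68, -783/700, 484/2975)
c = (0, -2/9, 17/11)
Ac = (0, 0, 2975/2904)
Σ b_i: 133/68·1 + (-783/700)·1 + 484/2975·1 = 1 ✓
b·c: (-783/700)·(-2/9) + 484/2975·17/11 = 1/2 ✓
b·c²: (-783/700)·4/81 + 484/2975·289/121 = 1/3 ✓
b·Ac: 484/2975·2975/2904 = 1/6 ✓; 3 stages ⇒ order 3.

3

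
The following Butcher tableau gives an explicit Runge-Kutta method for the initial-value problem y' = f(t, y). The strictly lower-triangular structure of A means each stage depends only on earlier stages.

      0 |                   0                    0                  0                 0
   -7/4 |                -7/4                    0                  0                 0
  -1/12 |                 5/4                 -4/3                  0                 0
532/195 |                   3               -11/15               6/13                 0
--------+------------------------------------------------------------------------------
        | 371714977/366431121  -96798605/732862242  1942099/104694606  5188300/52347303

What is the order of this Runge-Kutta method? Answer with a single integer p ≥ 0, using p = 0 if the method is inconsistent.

b = (371714977/366431121, -96798605/732862242, 1942099/104694606, 5188300/52347303)
c = (0, -7/4, -1/12, 532/195)
Ac = (0, 0, 7/3, 971/780)
Σ b_i: 371714977/366431121·1 + (-96798605/732862242)·1 + 1942099/104694606·1 + 5188300/52347303·1 = 1 ✓
b·c: (-96798605/732862242)·(-7/4) + 1942099/104694606·(-1/12) + 5188300/52347303·532/195 = 1/2 ✓
b·c²: (-96798605/732862242)·49/16 + 1942099/104694606·1/144 + 5188300/52347303·283024/38025 = 1/3 ✓
b·Ac: 1942099/104694606·7/3 + 5188300/52347303·971/780 = 1/6 ✓
b·c³: (-96798605/732862242)·(-343/64) + 1942099/104694606·(-1/1728) + 5188300/52347303·150568768/7414875 = 2665922585821/979941512160 ≠ 1/4 ⇒ order 3.
b·(c∘Ac): 1942099/104694606·(-7/36) + 5188300/52347303·129143/38025 = 418368713/1256335272 ≠ 1/8
b·Ac²: 1942099/104694606·(-49/12) + 5188300/52347303·(-6997/3120) = -374413121/1256335272 ≠ 1/12
b·A²c: 5188300/52347303·14/13 = 5587400/52347303 ≠ 1/24

3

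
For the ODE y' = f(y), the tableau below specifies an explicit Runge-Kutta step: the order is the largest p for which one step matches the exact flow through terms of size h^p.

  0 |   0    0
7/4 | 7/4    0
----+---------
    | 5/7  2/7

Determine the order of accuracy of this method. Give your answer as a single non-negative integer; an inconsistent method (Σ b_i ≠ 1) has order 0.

b = (5/7, 2/7)
c = (0, 7/4)
Σ b_i: 5/7·1 + 2/7·1 = 1 ✓
b·c: 2/7·7/4 = 1/2 ✓; 2 stages ⇒ order 2.

2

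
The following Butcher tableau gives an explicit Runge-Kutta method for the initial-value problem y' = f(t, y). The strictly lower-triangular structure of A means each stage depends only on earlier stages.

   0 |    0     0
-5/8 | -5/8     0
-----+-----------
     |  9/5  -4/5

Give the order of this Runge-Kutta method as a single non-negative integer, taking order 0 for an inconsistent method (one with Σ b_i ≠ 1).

b = (9/5, -4/5)
c = (0, -5/8)
Σ b_i: 9/5·1 + (-4/5)·1 = 1 ✓
b·c: (-4/5)·(-5/8) = 1/2 ✓; 2 stages ⇒ order 2.

2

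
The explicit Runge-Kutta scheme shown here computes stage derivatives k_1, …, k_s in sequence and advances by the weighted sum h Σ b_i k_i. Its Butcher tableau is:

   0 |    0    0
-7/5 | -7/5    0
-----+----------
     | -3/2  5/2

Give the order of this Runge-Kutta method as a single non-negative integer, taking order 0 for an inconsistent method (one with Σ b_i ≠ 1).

1

b = (-3/2, 5/2)
c = (0, -7/5)
Σ b_i: (-3/2)·1 + 5/2·1 = 1 ✓
b·c: 5/2·(-7/5) = -7/2 ≠ 1/2 ⇒ order 1.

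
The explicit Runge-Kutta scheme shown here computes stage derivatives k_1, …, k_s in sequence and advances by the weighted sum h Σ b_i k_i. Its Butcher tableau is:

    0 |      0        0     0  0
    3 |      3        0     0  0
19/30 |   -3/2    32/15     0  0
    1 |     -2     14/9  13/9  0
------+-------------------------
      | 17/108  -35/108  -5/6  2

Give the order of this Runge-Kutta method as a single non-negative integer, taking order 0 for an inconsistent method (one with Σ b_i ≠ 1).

b = (17/108, -35/108, -5/6, 2)
c = (0, 3, 19/30, 1)
Ac = (0, 0, 32/5, 1507/270)
Σ b_i: 17/108·1 + (-35/108)·1 + (-5/6)·1 + 2·1 = 1 ✓
b·c: (-35/108)·3 + (-5/6)·19/30 + 2·1 = 1/2 ✓
b·c²: (-35/108)·9 + (-5/6)·361/900 + 2·1 = -1351/1080 ≠ 1/3 ⇒ order 2.
b·Ac: (-5/6)·32/5 + 2·1507/270 = 787/135 ≠ 1/6

2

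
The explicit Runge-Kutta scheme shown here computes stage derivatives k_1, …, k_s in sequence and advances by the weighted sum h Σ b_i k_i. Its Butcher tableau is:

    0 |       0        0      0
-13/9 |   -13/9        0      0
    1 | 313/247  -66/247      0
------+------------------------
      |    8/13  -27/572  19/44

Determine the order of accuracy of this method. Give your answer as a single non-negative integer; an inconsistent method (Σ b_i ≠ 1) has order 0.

3

b = (8/13, -27/572, 19/44)
c = (0, -13/9, 1)
Ac = (0, 0, 22/57)
Σ b_i: 8/13·1 + (-27/572)·1 + 19/44·1 = 1 ✓
b·c: (-27/572)·(-13/9) + 19/44·1 = 1/2 ✓
b·c²: (-27/572)·169/81 + 19/44·1 = 1/3 ✓
b·Ac: 19/44·22/57 = 1/6 ✓; 3 stages ⇒ order 3.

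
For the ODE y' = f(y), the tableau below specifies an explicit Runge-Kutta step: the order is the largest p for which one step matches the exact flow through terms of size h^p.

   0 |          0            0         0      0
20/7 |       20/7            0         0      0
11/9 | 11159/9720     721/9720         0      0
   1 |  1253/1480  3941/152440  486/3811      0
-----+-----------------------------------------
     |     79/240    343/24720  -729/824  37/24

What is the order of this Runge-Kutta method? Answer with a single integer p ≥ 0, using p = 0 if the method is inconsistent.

b = (79/240, 343/24720, -729/824, 37/24)
c = (0, 20/7, 11/9, 1)
Ac = (0, 0, 103/486, 17/74)
Σ b_i: 79/240·1 + 343/24720·1 + (-729/824)·1 + 37/24·1 = 1 ✓
b·c: 343/24720·20/7 + (-729/824)·11/9 + 37/24·1 = 1/2 ✓
b·c²: 343/24720·400/49 + (-729/824)·121/81 + 37/24·1 = 1/3 ✓
b·Ac: (-729/824)·103/486 + 37/24·17/74 = 1/6 ✓
b·c³: 343/24720·8000/343 + (-729/824)·1331/729 + 37/24·1 = 1/4 ✓
b·(c∘Ac): (-729/824)·1133/4374 + 37/24·17/74 = 1/8 ✓
b·Ac²: (-729/824)·1030/1701 + 37/24·104/259 = 1/12 ✓
b·A²c: 37/24·1/37 = 1/24 ✓; 4 stages ⇒ order 4.

4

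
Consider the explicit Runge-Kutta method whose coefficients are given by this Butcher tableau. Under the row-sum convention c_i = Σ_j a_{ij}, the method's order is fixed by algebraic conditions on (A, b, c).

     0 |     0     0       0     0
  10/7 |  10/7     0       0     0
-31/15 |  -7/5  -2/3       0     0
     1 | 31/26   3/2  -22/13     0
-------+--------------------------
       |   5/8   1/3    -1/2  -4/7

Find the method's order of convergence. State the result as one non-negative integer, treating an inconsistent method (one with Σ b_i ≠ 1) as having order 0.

b = (5/8, 1/3, -1/2, -4/7)
c = (0, 10/7, -31/15, 1)
Ac = (0, 0, -20/21, 7699/1365)
Σ b_i: 5/8·1 + 1/3·1 + (-1/2)·1 + (-4/7)·1 = -19/168 ≠ 1 ⇒ order 0.

0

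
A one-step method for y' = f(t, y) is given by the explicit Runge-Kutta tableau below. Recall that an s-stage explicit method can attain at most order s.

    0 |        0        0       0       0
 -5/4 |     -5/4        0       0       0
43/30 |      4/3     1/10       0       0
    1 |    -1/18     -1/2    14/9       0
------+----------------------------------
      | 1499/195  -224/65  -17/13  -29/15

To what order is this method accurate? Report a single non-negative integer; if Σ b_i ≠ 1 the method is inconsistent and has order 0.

b = (1499/195, -224/65, -17/13, -29/15)
c = (0, -5/4, 43/30, 1)
Ac = (0, 0, -1/8, 3083/1080)
Σ b_i: 1499/195·1 + (-224/65)·1 + (-17/13)·1 + (-29/15)·1 = 1 ✓
b·c: (-224/65)·(-5/4) + (-17/13)·43/30 + (-29/15)·1 = 1/2 ✓
b·c²: (-224/65)·25/16 + (-17/13)·1849/900 + (-29/15)·1 = -117053/11700 ≠ 1/3 ⇒ order 2.
b·Ac: (-17/13)·(-1/8) + (-29/15)·3083/1080 = -563933/105300 ≠ 1/6

2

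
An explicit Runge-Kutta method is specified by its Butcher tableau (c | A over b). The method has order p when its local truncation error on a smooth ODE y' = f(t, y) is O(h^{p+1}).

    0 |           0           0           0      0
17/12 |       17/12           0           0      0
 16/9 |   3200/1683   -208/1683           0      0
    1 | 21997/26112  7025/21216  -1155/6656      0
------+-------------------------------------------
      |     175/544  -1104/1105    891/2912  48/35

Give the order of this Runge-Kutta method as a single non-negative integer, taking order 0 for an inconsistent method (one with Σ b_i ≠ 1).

4

b = (175/544, -1104/1105, 891/2912, 48/35)
c = (0, 17/12, 16/9, 1)
Ac = (0, 0, -52/297, 185/1152)
Σ b_i: 175/544·1 + (-1104/1105)·1 + 891/2912·1 + 48/35·1 = 1 ✓
b·c: (-1104/1105)·17/12 + 891/2912·16/9 + 48/35·1 = 1/2 ✓
b·c²: (-1104/1105)·289/144 + 891/2912·256/81 + 48/35·1 = 1/3 ✓
b·Ac: 891/2912·(-52/297) + 48/35·185/1152 = 1/6 ✓
b·c³: (-1104/1105)·4913/1728 + 891/2912·4096/729 + 48/35·1 = 1/4 ✓
b·(c∘Ac): 891/2912·(-832/2673) + 48/35·185/1152 = 1/8 ✓
b·Ac²: 891/2912·(-221/891) + 48/35·535/4608 = 1/12 ✓
b·A²c: 48/35·35/1152 = 1/24 ✓; 4 stages ⇒ order 4.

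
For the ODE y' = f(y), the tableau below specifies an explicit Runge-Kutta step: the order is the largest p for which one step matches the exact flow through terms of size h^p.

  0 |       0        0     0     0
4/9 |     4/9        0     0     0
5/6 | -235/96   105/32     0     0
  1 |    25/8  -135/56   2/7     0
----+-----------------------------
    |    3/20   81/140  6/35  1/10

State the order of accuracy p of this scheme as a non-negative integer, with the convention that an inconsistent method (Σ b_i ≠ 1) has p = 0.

4

b = (3/20, 81/140, 6/35, 1/10)
c = (0, 4/9, 5/6, 1)
Ac = (0, 0, 35/24, -5/6)
Σ b_i: 3/20·1 + 81/140·1 + 6/35·1 + 1/10·1 = 1 ✓
b·c: 81/140·4/9 + 6/35·5/6 + 1/10·1 = 1/2 ✓
b·c²: 81/140·16/81 + 6/35·25/36 + 1/10·1 = 1/3 ✓
b·Ac: 6/35·35/24 + 1/10·(-5/6) = 1/6 ✓
b·c³: 81/140·64/729 + 6/35·125/216 + 1/10·1 = 1/4 ✓
b·(c∘Ac): 6/35·175/144 + 1/10·(-5/6) = 1/8 ✓
b·Ac²: 6/35·35/54 + 1/10·(-5/18) = 1/12 ✓
b·A²c: 1/10·5/12 = 1/24 ✓; 4 stages ⇒ order 4.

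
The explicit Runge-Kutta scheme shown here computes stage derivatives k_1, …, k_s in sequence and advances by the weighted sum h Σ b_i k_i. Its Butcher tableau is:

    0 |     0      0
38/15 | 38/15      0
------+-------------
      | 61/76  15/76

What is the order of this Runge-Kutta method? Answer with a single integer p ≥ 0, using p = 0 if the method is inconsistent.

2

b = (61/76, 15/76)
c = (0, 38/15)
Σ b_i: 61/76·1 + 15/76·1 = 1 ✓
b·c: 15/76·38/15 = 1/2 ✓; 2 stages ⇒ order 2.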